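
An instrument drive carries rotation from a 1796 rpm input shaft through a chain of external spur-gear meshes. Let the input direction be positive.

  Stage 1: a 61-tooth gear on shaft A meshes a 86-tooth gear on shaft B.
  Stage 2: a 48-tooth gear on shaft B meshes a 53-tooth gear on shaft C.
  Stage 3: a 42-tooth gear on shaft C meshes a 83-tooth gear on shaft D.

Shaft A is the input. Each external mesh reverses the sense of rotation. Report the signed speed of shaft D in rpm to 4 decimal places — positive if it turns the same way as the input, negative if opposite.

Stage 1 [61T→86T]: ω = 1796.0000×61/86 = 1273.9070 rpm, dir flips to −; running = −1273.9070
Stage 2 [48T→53T]: ω = 1273.9070×48/53 = 1153.7271 rpm, dir flips to +; running = +1153.7271
Stage 3 [42T→83T]: ω = 1153.7271×42/83 = 583.8137 rpm, dir flips to −; running = −583.8137

-583.8137 rpm (opposite to input, |ω| = 583.8137 rpm)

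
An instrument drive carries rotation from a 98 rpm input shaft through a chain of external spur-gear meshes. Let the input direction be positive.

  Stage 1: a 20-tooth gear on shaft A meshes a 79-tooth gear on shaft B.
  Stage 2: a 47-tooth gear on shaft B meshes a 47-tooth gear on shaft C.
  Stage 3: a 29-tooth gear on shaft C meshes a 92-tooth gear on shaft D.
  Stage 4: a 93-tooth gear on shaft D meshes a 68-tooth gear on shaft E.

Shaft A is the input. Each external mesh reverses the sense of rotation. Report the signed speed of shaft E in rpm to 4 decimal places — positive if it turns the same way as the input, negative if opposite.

+10.6958 rpm (same as input, |ω| = 10.6958 rpm)

Stage 1 [20T→79T]: ω = 98.0000×20/79 = 24.8101 rpm, dir flips to −; running = −24.8101
Stage 2 [47T→47T]: ω = 24.8101×47/47 = 24.8101 rpm, dir flips to +; running = +24.8101
Stage 3 [29T→92T]: ω = 24.8101×29/92 = 7.8206 rpm, dir flips to −; running = −7.8206
Stage 4 [93T→68T]: ω = 7.8206×93/68 = 10.6958 rpm, dir flips to +; running = +10.6958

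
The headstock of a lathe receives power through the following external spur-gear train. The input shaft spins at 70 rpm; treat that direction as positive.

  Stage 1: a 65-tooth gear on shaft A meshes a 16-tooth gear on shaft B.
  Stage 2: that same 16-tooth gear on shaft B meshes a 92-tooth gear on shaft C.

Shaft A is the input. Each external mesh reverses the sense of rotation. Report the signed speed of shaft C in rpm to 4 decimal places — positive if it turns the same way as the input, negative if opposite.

+49.4565 rpm (same as input, |ω| = 49.4565 rpm)

Stage 1 [65T→16T]: ω = 70.0000×65/16 = 284.3750 rpm, dir flips to −; running = −284.3750
Stage 2 [16T→92T]: ω = 284.3750×16/92 = 49.4565 rpm, dir flips to +; running = +49.4565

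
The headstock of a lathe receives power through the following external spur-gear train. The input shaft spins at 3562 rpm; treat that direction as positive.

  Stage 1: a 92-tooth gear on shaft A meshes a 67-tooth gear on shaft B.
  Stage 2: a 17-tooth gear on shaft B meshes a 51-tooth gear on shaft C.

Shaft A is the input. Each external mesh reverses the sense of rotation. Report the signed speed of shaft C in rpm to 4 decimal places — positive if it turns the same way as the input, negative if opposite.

+1630.3682 rpm (same as input, |ω| = 1630.3682 rpm)

Stage 1 [92T→67T]: ω = 3562.0000×92/67 = 4891.1045 rpm, dir flips to −; running = −4891.1045
Stage 2 [17T→51T]: ω = 4891.1045×17/51 = 1630.3682 rpm, dir flips to +; running = +1630.3682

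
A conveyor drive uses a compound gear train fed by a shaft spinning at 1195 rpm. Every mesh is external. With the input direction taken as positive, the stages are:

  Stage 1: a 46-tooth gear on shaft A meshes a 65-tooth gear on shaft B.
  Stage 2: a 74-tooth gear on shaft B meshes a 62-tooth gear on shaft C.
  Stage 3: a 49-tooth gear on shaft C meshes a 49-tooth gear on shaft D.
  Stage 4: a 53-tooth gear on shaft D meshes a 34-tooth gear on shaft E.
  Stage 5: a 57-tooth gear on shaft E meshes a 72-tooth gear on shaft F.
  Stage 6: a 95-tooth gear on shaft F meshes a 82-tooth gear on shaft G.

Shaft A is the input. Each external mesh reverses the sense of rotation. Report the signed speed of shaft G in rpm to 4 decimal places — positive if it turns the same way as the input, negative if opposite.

Stage 1 [46T→65T]: ω = 1195.0000×46/65 = 845.6923 rpm, dir flips to −; running = −845.6923
Stage 2 [74T→62T]: ω = 845.6923×74/62 = 1009.3747 rpm, dir flips to +; running = +1009.3747
Stage 3 [49T→49T]: ω = 1009.3747×49/49 = 1009.3747 rpm, dir flips to −; running = −1009.3747
Stage 4 [53T→34T]: ω = 1009.3747×53/34 = 1573.4370 rpm, dir flips to +; running = +1573.4370
Stage 5 [57T→72T]: ω = 1573.4370×57/72 = 1245.6376 rpm, dir flips to −; running = −1245.6376
Stage 6 [95T→82T]: ω = 1245.6376×95/82 = 1443.1168 rpm, dir flips to +; running = +1443.1168

+1443.1168 rpm (same as input, |ω| = 1443.1168 rpm)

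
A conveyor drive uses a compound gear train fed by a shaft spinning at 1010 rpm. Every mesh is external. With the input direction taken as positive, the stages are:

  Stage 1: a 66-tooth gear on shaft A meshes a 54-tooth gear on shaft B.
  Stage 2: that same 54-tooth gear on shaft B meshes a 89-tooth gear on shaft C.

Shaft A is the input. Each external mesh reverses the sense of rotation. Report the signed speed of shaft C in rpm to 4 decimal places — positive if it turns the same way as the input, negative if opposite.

+748.9888 rpm (same as input, |ω| = 748.9888 rpm)

Stage 1 [66T→54T]: ω = 1010.0000×66/54 = 1234.4444 rpm, dir flips to −; running = −1234.4444
Stage 2 [54T→89T]: ω = 1234.4444×54/89 = 748.9888 rpm, dir flips to +; running = +748.9888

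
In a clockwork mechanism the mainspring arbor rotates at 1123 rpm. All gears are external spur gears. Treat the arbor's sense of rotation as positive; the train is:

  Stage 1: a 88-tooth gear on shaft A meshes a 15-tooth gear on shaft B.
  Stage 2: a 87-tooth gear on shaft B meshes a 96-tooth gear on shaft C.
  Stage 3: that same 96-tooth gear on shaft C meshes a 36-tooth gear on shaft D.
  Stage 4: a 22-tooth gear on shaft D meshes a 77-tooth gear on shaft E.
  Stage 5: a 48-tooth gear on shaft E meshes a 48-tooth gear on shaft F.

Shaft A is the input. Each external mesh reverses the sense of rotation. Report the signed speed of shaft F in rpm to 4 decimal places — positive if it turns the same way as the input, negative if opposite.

Stage 1 [88T→15T]: ω = 1123.0000×88/15 = 6588.2667 rpm, dir flips to −; running = −6588.2667
Stage 2 [87T→96T]: ω = 6588.2667×87/96 = 5970.6167 rpm, dir flips to +; running = +5970.6167
Stage 3 [96T→36T]: ω = 5970.6167×96/36 = 15921.6444 rpm, dir flips to −; running = −15921.6444
Stage 4 [22T→77T]: ω = 15921.6444×22/77 = 4549.0413 rpm, dir flips to +; running = +4549.0413
Stage 5 [48T→48T]: ω = 4549.0413×48/48 = 4549.0413 rpm, dir flips to −; running = −4549.0413

-4549.0413 rpm (opposite to input, |ω| = 4549.0413 rpm)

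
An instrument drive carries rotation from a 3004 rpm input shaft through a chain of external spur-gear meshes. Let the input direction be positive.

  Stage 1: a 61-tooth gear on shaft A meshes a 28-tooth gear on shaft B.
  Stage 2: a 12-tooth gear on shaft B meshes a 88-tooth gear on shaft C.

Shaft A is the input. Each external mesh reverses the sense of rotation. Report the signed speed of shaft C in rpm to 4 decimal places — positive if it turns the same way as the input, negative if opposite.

+892.4221 rpm (same as input, |ω| = 892.4221 rpm)

Stage 1 [61T→28T]: ω = 3004.0000×61/28 = 6544.4286 rpm, dir flips to −; running = −6544.4286
Stage 2 [12T→88T]: ω = 6544.4286×12/88 = 892.4221 rpm, dir flips to +; running = +892.4221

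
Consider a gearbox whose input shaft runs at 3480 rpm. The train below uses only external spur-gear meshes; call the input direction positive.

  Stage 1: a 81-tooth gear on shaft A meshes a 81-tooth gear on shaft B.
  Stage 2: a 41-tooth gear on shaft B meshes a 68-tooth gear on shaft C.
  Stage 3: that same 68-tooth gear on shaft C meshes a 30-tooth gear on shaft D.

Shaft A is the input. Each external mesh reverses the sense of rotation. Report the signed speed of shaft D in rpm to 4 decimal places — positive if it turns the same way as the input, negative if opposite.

-4756.0000 rpm (opposite to input, |ω| = 4756.0000 rpm)

Stage 1 [81T→81T]: ω = 3480.0000×81/81 = 3480.0000 rpm, dir flips to −; running = −3480.0000
Stage 2 [41T→68T]: ω = 3480.0000×41/68 = 2098.2353 rpm, dir flips to +; running = +2098.2353
Stage 3 [68T→30T]: ω = 2098.2353×68/30 = 4756.0000 rpm, dir flips to −; running = −4756.0000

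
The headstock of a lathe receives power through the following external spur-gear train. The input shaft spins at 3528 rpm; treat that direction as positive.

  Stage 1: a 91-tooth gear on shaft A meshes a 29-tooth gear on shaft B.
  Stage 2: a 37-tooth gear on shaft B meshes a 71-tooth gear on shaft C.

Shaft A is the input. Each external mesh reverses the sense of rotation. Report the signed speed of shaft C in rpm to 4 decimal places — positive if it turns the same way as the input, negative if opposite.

Stage 1 [91T→29T]: ω = 3528.0000×91/29 = 11070.6207 rpm, dir flips to −; running = −11070.6207
Stage 2 [37T→71T]: ω = 11070.6207×37/71 = 5769.1967 rpm, dir flips to +; running = +5769.1967

+5769.1967 rpm (same as input, |ω| = 5769.1967 rpm)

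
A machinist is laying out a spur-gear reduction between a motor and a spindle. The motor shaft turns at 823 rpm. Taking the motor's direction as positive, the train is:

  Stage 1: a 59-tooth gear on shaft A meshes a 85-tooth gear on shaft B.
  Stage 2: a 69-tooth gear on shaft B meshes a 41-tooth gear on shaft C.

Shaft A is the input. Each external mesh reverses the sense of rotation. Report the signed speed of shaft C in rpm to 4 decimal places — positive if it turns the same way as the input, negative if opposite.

Stage 1 [59T→85T]: ω = 823.0000×59/85 = 571.2588 rpm, dir flips to −; running = −571.2588
Stage 2 [69T→41T]: ω = 571.2588×69/41 = 961.3868 rpm, dir flips to +; running = +961.3868

+961.3868 rpm (same as input, |ω| = 961.3868 rpm)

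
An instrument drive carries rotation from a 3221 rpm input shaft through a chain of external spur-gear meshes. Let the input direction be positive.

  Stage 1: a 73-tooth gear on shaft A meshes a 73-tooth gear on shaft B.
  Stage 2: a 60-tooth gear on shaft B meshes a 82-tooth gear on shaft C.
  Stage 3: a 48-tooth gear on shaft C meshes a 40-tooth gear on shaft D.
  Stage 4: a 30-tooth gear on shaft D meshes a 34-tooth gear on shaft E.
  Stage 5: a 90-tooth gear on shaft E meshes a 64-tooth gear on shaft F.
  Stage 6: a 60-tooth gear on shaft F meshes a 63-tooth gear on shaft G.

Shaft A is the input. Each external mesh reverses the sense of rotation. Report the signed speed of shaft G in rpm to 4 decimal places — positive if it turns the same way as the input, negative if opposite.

Stage 1 [73T→73T]: ω = 3221.0000×73/73 = 3221.0000 rpm, dir flips to −; running = −3221.0000
Stage 2 [60T→82T]: ω = 3221.0000×60/82 = 2356.8293 rpm, dir flips to +; running = +2356.8293
Stage 3 [48T→40T]: ω = 2356.8293×48/40 = 2828.1951 rpm, dir flips to −; running = −2828.1951
Stage 4 [30T→34T]: ω = 2828.1951×30/34 = 2495.4663 rpm, dir flips to +; running = +2495.4663
Stage 5 [90T→64T]: ω = 2495.4663×90/64 = 3509.2495 rpm, dir flips to −; running = −3509.2495
Stage 6 [60T→63T]: ω = 3509.2495×60/63 = 3342.1423 rpm, dir flips to +; running = +3342.1423

+3342.1423 rpm (same as input, |ω| = 3342.1423 rpm)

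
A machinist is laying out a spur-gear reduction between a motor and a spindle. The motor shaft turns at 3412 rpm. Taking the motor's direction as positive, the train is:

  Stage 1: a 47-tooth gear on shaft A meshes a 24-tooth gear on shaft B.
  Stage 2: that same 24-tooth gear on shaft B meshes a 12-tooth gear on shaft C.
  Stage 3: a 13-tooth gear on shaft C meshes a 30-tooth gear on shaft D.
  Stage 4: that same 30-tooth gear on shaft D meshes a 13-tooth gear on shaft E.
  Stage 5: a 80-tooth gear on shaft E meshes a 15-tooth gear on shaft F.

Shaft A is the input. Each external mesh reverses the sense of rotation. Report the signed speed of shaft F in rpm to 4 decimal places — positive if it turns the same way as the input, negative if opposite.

Stage 1 [47T→24T]: ω = 3412.0000×47/24 = 6681.8333 rpm, dir flips to −; running = −6681.8333
Stage 2 [24T→12T]: ω = 6681.8333×24/12 = 13363.6667 rpm, dir flips to +; running = +13363.6667
Stage 3 [13T→30T]: ω = 13363.6667×13/30 = 5790.9222 rpm, dir flips to −; running = −5790.9222
Stage 4 [30T→13T]: ω = 5790.9222×30/13 = 13363.6667 rpm, dir flips to +; running = +13363.6667
Stage 5 [80T→15T]: ω = 13363.6667×80/15 = 71272.8889 rpm, dir flips to −; running = −71272.8889

-71272.8889 rpm (opposite to input, |ω| = 71272.8889 rpm)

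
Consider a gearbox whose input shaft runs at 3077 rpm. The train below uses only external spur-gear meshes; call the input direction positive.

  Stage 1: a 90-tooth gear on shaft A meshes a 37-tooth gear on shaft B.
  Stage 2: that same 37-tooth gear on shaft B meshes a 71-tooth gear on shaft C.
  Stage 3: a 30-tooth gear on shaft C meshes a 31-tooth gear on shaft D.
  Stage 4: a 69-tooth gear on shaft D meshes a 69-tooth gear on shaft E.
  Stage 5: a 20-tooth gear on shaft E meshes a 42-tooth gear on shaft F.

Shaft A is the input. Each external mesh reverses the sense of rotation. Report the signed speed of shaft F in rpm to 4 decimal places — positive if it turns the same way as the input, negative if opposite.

Stage 1 [90T→37T]: ω = 3077.0000×90/37 = 7484.5946 rpm, dir flips to −; running = −7484.5946
Stage 2 [37T→71T]: ω = 7484.5946×37/71 = 3900.4225 rpm, dir flips to +; running = +3900.4225
Stage 3 [30T→31T]: ω = 3900.4225×30/31 = 3774.6025 rpm, dir flips to −; running = −3774.6025
Stage 4 [69T→69T]: ω = 3774.6025×69/69 = 3774.6025 rpm, dir flips to +; running = +3774.6025
Stage 5 [20T→42T]: ω = 3774.6025×20/42 = 1797.4297 rpm, dir flips to −; running = −1797.4297

-1797.4297 rpm (opposite to input, |ω| = 1797.4297 rpm)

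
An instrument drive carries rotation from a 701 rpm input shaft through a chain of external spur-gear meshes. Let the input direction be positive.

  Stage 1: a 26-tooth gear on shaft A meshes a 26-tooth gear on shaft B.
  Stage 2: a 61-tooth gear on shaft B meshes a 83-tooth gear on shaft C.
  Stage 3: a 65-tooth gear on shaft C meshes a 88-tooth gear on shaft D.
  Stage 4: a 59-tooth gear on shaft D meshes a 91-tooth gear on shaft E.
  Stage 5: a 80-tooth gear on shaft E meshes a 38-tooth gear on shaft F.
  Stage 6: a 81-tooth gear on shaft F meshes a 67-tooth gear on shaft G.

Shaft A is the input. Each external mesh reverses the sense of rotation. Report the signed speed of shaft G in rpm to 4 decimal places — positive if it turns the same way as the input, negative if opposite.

+627.9538 rpm (same as input, |ω| = 627.9538 rpm)

Stage 1 [26T→26T]: ω = 701.0000×26/26 = 701.0000 rpm, dir flips to −; running = −701.0000
Stage 2 [61T→83T]: ω = 701.0000×61/83 = 515.1928 rpm, dir flips to +; running = +515.1928
Stage 3 [65T→88T]: ω = 515.1928×65/88 = 380.5401 rpm, dir flips to −; running = −380.5401
Stage 4 [59T→91T]: ω = 380.5401×59/91 = 246.7238 rpm, dir flips to +; running = +246.7238
Stage 5 [80T→38T]: ω = 246.7238×80/38 = 519.4185 rpm, dir flips to −; running = −519.4185
Stage 6 [81T→67T]: ω = 519.4185×81/67 = 627.9538 rpm, dir flips to +; running = +627.9538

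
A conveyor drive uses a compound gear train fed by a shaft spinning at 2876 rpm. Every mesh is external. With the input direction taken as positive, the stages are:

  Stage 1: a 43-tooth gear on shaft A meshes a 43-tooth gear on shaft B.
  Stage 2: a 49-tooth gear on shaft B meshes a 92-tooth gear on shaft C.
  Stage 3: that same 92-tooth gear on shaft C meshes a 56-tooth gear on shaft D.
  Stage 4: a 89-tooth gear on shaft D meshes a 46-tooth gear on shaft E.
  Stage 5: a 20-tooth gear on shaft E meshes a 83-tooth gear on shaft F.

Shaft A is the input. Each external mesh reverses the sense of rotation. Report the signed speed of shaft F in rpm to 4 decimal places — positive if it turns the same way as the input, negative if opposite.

Stage 1 [43T→43T]: ω = 2876.0000×43/43 = 2876.0000 rpm, dir flips to −; running = −2876.0000
Stage 2 [49T→92T]: ω = 2876.0000×49/92 = 1531.7826 rpm, dir flips to +; running = +1531.7826
Stage 3 [92T→56T]: ω = 1531.7826×92/56 = 2516.5000 rpm, dir flips to −; running = −2516.5000
Stage 4 [89T→46T]: ω = 2516.5000×89/46 = 4868.8804 rpm, dir flips to +; running = +4868.8804
Stage 5 [20T→83T]: ω = 4868.8804×20/83 = 1173.2242 rpm, dir flips to −; running = −1173.2242

-1173.2242 rpm (opposite to input, |ω| = 1173.2242 rpm)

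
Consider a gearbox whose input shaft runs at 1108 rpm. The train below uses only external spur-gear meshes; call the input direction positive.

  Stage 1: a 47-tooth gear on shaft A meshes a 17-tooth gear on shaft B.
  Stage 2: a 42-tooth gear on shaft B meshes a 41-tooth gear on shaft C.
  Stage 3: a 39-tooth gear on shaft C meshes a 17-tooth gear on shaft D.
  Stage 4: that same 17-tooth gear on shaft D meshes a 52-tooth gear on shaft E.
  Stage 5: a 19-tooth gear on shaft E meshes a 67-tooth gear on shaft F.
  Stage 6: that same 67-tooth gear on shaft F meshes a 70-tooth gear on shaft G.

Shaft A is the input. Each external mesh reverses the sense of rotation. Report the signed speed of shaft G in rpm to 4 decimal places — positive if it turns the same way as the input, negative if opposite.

Stage 1 [47T→17T]: ω = 1108.0000×47/17 = 3063.2941 rpm, dir flips to −; running = −3063.2941
Stage 2 [42T→41T]: ω = 3063.2941×42/41 = 3138.0086 rpm, dir flips to +; running = +3138.0086
Stage 3 [39T→17T]: ω = 3138.0086×39/17 = 7198.9609 rpm, dir flips to −; running = −7198.9609
Stage 4 [17T→52T]: ω = 7198.9609×17/52 = 2353.5065 rpm, dir flips to +; running = +2353.5065
Stage 5 [19T→67T]: ω = 2353.5065×19/67 = 667.4123 rpm, dir flips to −; running = −667.4123
Stage 6 [67T→70T]: ω = 667.4123×67/70 = 638.8089 rpm, dir flips to +; running = +638.8089

+638.8089 rpm (same as input, |ω| = 638.8089 rpm)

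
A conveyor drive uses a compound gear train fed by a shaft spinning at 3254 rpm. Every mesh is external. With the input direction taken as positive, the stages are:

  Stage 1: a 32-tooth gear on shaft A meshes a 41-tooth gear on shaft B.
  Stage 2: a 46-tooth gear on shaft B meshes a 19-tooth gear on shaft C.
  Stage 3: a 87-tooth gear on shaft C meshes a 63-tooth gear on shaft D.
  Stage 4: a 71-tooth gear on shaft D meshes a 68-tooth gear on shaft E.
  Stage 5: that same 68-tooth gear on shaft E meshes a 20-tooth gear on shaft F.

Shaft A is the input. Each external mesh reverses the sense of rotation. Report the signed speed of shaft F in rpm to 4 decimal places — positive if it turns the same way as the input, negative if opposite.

Stage 1 [32T→41T]: ω = 3254.0000×32/41 = 2539.7073 rpm, dir flips to −; running = −2539.7073
Stage 2 [46T→19T]: ω = 2539.7073×46/19 = 6148.7651 rpm, dir flips to +; running = +6148.7651
Stage 3 [87T→63T]: ω = 6148.7651×87/63 = 8491.1518 rpm, dir flips to −; running = −8491.1518
Stage 4 [71T→68T]: ω = 8491.1518×71/68 = 8865.7614 rpm, dir flips to +; running = +8865.7614
Stage 5 [68T→20T]: ω = 8865.7614×68/20 = 30143.5888 rpm, dir flips to −; running = −30143.5888

-30143.5888 rpm (opposite to input, |ω| = 30143.5888 rpm)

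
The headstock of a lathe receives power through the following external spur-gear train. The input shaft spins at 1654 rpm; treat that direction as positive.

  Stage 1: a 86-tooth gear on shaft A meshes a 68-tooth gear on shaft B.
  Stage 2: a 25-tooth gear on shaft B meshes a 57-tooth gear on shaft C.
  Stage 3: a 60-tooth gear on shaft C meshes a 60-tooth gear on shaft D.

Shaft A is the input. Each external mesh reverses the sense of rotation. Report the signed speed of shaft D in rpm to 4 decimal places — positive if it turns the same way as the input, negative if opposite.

Stage 1 [86T→68T]: ω = 1654.0000×86/68 = 2091.8235 rpm, dir flips to −; running = −2091.8235
Stage 2 [25T→57T]: ω = 2091.8235×25/57 = 917.4665 rpm, dir flips to +; running = +917.4665
Stage 3 [60T→60T]: ω = 917.4665×60/60 = 917.4665 rpm, dir flips to −; running = −917.4665

-917.4665 rpm (opposite to input, |ω| = 917.4665 rpm)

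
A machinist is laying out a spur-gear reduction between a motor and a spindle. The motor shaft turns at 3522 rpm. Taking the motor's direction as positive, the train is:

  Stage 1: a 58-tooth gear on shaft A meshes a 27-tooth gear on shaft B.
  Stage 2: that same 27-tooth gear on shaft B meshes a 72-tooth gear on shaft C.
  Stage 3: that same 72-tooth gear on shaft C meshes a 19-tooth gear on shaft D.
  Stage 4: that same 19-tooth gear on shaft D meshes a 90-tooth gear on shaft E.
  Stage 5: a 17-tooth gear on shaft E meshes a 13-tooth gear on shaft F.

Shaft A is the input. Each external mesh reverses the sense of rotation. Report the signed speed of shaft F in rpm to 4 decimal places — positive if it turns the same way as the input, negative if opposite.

-2968.1128 rpm (opposite to input, |ω| = 2968.1128 rpm)

Stage 1 [58T→27T]: ω = 3522.0000×58/27 = 7565.7778 rpm, dir flips to −; running = −7565.7778
Stage 2 [27T→72T]: ω = 7565.7778×27/72 = 2837.1667 rpm, dir flips to +; running = +2837.1667
Stage 3 [72T→19T]: ω = 2837.1667×72/19 = 10751.3684 rpm, dir flips to −; running = −10751.3684
Stage 4 [19T→90T]: ω = 10751.3684×19/90 = 2269.7333 rpm, dir flips to +; running = +2269.7333
Stage 5 [17T→13T]: ω = 2269.7333×17/13 = 2968.1128 rpm, dir flips to −; running = −2968.1128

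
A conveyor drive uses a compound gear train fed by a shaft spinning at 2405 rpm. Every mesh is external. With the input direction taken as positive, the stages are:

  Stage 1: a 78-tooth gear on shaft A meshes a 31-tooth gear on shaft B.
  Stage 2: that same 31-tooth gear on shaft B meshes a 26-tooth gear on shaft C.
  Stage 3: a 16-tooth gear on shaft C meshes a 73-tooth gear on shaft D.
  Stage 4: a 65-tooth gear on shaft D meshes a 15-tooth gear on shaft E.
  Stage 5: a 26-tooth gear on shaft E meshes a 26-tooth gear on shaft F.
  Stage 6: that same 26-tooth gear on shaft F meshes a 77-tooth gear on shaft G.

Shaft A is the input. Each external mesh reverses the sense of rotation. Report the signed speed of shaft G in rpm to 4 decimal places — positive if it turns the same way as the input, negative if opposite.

+2313.8659 rpm (same as input, |ω| = 2313.8659 rpm)

Stage 1 [78T→31T]: ω = 2405.0000×78/31 = 6051.2903 rpm, dir flips to −; running = −6051.2903
Stage 2 [31T→26T]: ω = 6051.2903×31/26 = 7215.0000 rpm, dir flips to +; running = +7215.0000
Stage 3 [16T→73T]: ω = 7215.0000×16/73 = 1581.3699 rpm, dir flips to −; running = −1581.3699
Stage 4 [65T→15T]: ω = 1581.3699×65/15 = 6852.6027 rpm, dir flips to +; running = +6852.6027
Stage 5 [26T→26T]: ω = 6852.6027×26/26 = 6852.6027 rpm, dir flips to −; running = −6852.6027
Stage 6 [26T→77T]: ω = 6852.6027×26/77 = 2313.8659 rpm, dir flips to +; running = +2313.8659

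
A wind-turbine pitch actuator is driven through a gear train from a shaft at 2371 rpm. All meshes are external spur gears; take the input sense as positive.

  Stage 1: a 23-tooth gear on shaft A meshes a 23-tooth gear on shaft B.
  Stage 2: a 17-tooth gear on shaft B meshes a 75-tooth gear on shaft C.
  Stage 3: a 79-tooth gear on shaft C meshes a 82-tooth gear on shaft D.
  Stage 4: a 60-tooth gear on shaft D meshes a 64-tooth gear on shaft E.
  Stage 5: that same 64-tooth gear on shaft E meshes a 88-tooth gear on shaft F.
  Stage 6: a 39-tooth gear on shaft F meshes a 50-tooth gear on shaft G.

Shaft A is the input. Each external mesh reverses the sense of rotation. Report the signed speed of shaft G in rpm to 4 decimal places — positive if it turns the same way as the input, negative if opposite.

+275.3567 rpm (same as input, |ω| = 275.3567 rpm)

Stage 1 [23T→23T]: ω = 2371.0000×23/23 = 2371.0000 rpm, dir flips to −; running = −2371.0000
Stage 2 [17T→75T]: ω = 2371.0000×17/75 = 537.4267 rpm, dir flips to +; running = +537.4267
Stage 3 [79T→82T]: ω = 537.4267×79/82 = 517.7647 rpm, dir flips to −; running = −517.7647
Stage 4 [60T→64T]: ω = 517.7647×60/64 = 485.4044 rpm, dir flips to +; running = +485.4044
Stage 5 [64T→88T]: ω = 485.4044×64/88 = 353.0214 rpm, dir flips to −; running = −353.0214
Stage 6 [39T→50T]: ω = 353.0214×39/50 = 275.3567 rpm, dir flips to +; running = +275.3567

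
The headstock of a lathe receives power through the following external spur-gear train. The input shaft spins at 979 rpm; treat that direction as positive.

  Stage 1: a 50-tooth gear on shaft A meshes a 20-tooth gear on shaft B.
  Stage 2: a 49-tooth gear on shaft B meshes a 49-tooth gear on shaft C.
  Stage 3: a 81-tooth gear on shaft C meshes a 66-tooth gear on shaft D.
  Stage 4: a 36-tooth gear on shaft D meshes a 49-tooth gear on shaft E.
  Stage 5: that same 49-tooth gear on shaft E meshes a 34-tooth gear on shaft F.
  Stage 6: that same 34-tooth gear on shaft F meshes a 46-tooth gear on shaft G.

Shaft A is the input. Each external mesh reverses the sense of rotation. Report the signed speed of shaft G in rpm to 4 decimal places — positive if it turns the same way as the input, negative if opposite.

+2350.7609 rpm (same as input, |ω| = 2350.7609 rpm)

Stage 1 [50T→20T]: ω = 979.0000×50/20 = 2447.5000 rpm, dir flips to −; running = −2447.5000
Stage 2 [49T→49T]: ω = 2447.5000×49/49 = 2447.5000 rpm, dir flips to +; running = +2447.5000
Stage 3 [81T→66T]: ω = 2447.5000×81/66 = 3003.7500 rpm, dir flips to −; running = −3003.7500
Stage 4 [36T→49T]: ω = 3003.7500×36/49 = 2206.8367 rpm, dir flips to +; running = +2206.8367
Stage 5 [49T→34T]: ω = 2206.8367×49/34 = 3180.4412 rpm, dir flips to −; running = −3180.4412
Stage 6 [34T→46T]: ω = 3180.4412×34/46 = 2350.7609 rpm, dir flips to +; running = +2350.7609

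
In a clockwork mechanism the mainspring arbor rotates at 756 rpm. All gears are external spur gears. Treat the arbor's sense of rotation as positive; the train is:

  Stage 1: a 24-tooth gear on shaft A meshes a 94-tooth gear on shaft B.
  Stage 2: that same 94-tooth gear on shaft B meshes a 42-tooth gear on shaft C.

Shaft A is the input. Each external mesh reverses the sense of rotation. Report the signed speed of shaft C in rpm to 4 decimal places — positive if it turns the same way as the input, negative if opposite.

Stage 1 [24T→94T]: ω = 756.0000×24/94 = 193.0213 rpm, dir flips to −; running = −193.0213
Stage 2 [94T→42T]: ω = 193.0213×94/42 = 432.0000 rpm, dir flips to +; running = +432.0000

+432.0000 rpm (same as input, |ω| = 432.0000 rpm)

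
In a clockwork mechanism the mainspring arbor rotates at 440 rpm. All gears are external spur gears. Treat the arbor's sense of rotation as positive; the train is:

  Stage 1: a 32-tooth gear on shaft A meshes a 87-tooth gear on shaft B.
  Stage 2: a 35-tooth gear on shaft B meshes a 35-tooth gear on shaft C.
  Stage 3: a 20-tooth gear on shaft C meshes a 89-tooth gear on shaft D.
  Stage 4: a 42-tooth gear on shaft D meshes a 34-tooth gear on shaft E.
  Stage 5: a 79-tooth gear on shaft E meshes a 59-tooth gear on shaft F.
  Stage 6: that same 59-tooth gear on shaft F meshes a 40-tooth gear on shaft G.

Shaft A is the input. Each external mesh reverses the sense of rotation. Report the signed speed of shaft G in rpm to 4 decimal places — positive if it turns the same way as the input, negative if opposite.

+88.7280 rpm (same as input, |ω| = 88.7280 rpm)

Stage 1 [32T→87T]: ω = 440.0000×32/87 = 161.8391 rpm, dir flips to −; running = −161.8391
Stage 2 [35T→35T]: ω = 161.8391×35/35 = 161.8391 rpm, dir flips to +; running = +161.8391
Stage 3 [20T→89T]: ω = 161.8391×20/89 = 36.3683 rpm, dir flips to −; running = −36.3683
Stage 4 [42T→34T]: ω = 36.3683×42/34 = 44.9256 rpm, dir flips to +; running = +44.9256
Stage 5 [79T→59T]: ω = 44.9256×79/59 = 60.1546 rpm, dir flips to −; running = −60.1546
Stage 6 [59T→40T]: ω = 60.1546×59/40 = 88.7280 rpm, dir flips to +; running = +88.7280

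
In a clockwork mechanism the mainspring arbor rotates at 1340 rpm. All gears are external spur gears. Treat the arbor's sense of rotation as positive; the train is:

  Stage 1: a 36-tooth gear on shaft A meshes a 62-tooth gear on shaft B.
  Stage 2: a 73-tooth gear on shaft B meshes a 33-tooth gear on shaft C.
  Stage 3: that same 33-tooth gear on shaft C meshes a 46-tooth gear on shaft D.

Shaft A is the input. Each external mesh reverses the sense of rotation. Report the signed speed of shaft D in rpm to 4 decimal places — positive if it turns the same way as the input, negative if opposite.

-1234.7546 rpm (opposite to input, |ω| = 1234.7546 rpm)

Stage 1 [36T→62T]: ω = 1340.0000×36/62 = 778.0645 rpm, dir flips to −; running = −778.0645
Stage 2 [73T→33T]: ω = 778.0645×73/33 = 1721.1730 rpm, dir flips to +; running = +1721.1730
Stage 3 [33T→46T]: ω = 1721.1730×33/46 = 1234.7546 rpm, dir flips to −; running = −1234.7546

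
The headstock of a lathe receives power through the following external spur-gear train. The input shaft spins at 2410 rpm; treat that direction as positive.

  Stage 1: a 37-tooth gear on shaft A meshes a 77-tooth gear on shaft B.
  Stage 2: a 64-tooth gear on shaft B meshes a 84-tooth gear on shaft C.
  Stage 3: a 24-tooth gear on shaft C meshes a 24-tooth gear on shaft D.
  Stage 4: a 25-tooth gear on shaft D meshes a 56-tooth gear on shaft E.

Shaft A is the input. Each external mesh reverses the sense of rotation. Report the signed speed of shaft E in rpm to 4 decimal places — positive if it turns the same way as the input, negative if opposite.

Stage 1 [37T→77T]: ω = 2410.0000×37/77 = 1158.0519 rpm, dir flips to −; running = −1158.0519
Stage 2 [64T→84T]: ω = 1158.0519×64/84 = 882.3253 rpm, dir flips to +; running = +882.3253
Stage 3 [24T→24T]: ω = 882.3253×24/24 = 882.3253 rpm, dir flips to −; running = −882.3253
Stage 4 [25T→56T]: ω = 882.3253×25/56 = 393.8952 rpm, dir flips to +; running = +393.8952

+393.8952 rpm (same as input, |ω| = 393.8952 rpm)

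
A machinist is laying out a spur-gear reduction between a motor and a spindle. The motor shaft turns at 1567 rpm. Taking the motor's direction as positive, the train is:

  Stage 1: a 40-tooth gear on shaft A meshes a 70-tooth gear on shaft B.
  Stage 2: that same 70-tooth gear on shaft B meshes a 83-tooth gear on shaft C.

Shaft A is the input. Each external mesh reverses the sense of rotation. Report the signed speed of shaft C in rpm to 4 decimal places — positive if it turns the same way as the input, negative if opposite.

+755.1807 rpm (same as input, |ω| = 755.1807 rpm)

Stage 1 [40T→70T]: ω = 1567.0000×40/70 = 895.4286 rpm, dir flips to −; running = −895.4286
Stage 2 [70T→83T]: ω = 895.4286×70/83 = 755.1807 rpm, dir flips to +; running = +755.1807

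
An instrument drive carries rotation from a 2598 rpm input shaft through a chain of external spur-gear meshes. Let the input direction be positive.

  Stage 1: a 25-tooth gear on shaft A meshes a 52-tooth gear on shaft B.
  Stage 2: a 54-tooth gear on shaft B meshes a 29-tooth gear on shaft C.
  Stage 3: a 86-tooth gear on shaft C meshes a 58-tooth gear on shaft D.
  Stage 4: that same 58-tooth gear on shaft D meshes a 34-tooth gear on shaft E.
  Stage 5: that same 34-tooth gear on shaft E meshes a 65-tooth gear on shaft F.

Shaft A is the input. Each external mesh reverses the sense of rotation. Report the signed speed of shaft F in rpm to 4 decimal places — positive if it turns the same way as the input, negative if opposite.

Stage 1 [25T→52T]: ω = 2598.0000×25/52 = 1249.0385 rpm, dir flips to −; running = −1249.0385
Stage 2 [54T→29T]: ω = 1249.0385×54/29 = 2325.7958 rpm, dir flips to +; running = +2325.7958
Stage 3 [86T→58T]: ω = 2325.7958×86/58 = 3448.5937 rpm, dir flips to −; running = −3448.5937
Stage 4 [58T→34T]: ω = 3448.5937×58/34 = 5882.8951 rpm, dir flips to +; running = +5882.8951
Stage 5 [34T→65T]: ω = 5882.8951×34/65 = 3077.2067 rpm, dir flips to −; running = −3077.2067

-3077.2067 rpm (opposite to input, |ω| = 3077.2067 rpm)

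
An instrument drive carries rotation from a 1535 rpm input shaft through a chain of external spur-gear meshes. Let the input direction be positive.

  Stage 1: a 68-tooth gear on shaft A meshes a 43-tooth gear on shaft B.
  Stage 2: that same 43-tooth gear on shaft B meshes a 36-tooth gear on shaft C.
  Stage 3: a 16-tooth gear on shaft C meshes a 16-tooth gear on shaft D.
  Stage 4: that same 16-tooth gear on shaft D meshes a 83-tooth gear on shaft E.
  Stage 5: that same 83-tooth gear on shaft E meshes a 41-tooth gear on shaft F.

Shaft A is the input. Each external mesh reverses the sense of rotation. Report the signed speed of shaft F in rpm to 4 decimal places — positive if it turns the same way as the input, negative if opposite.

Stage 1 [68T→43T]: ω = 1535.0000×68/43 = 2427.4419 rpm, dir flips to −; running = −2427.4419
Stage 2 [43T→36T]: ω = 2427.4419×43/36 = 2899.4444 rpm, dir flips to +; running = +2899.4444
Stage 3 [16T→16T]: ω = 2899.4444×16/16 = 2899.4444 rpm, dir flips to −; running = −2899.4444
Stage 4 [16T→83T]: ω = 2899.4444×16/83 = 558.9290 rpm, dir flips to +; running = +558.9290
Stage 5 [83T→41T]: ω = 558.9290×83/41 = 1131.4905 rpm, dir flips to −; running = −1131.4905

-1131.4905 rpm (opposite to input, |ω| = 1131.4905 rpm)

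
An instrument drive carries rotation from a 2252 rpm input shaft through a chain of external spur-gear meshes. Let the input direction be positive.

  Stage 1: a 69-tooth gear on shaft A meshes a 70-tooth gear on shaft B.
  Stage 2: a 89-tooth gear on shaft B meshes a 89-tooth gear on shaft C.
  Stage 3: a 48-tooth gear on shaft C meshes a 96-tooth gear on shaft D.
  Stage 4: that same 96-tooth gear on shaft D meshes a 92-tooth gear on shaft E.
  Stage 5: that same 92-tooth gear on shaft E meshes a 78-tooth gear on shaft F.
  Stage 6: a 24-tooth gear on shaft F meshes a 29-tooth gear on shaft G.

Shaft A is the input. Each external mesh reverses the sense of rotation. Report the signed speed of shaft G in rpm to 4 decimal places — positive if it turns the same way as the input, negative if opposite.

+1130.5228 rpm (same as input, |ω| = 1130.5228 rpm)

Stage 1 [69T→70T]: ω = 2252.0000×69/70 = 2219.8286 rpm, dir flips to −; running = −2219.8286
Stage 2 [89T→89T]: ω = 2219.8286×89/89 = 2219.8286 rpm, dir flips to +; running = +2219.8286
Stage 3 [48T→96T]: ω = 2219.8286×48/96 = 1109.9143 rpm, dir flips to −; running = −1109.9143
Stage 4 [96T→92T]: ω = 1109.9143×96/92 = 1158.1714 rpm, dir flips to +; running = +1158.1714
Stage 5 [92T→78T]: ω = 1158.1714×92/78 = 1366.0484 rpm, dir flips to −; running = −1366.0484
Stage 6 [24T→29T]: ω = 1366.0484×24/29 = 1130.5228 rpm, dir flips to +; running = +1130.5228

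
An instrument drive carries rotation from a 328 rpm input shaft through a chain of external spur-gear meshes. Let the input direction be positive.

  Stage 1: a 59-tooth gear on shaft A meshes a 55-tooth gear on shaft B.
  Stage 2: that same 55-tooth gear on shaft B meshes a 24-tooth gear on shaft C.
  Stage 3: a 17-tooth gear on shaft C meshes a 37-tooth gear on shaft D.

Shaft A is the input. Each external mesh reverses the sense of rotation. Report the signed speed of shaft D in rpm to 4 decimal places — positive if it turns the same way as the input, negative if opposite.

-370.4775 rpm (opposite to input, |ω| = 370.4775 rpm)

Stage 1 [59T→55T]: ω = 328.0000×59/55 = 351.8545 rpm, dir flips to −; running = −351.8545
Stage 2 [55T→24T]: ω = 351.8545×55/24 = 806.3333 rpm, dir flips to +; running = +806.3333
Stage 3 [17T→37T]: ω = 806.3333×17/37 = 370.4775 rpm, dir flips to −; running = −370.4775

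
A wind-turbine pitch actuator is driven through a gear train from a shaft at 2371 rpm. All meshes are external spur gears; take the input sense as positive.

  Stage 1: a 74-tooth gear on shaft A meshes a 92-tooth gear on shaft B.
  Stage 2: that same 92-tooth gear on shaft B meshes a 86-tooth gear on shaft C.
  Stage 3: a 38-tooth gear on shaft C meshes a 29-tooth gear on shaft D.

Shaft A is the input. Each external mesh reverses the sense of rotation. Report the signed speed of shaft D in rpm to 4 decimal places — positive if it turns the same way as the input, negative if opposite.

Stage 1 [74T→92T]: ω = 2371.0000×74/92 = 1907.1087 rpm, dir flips to −; running = −1907.1087
Stage 2 [92T→86T]: ω = 1907.1087×92/86 = 2040.1628 rpm, dir flips to +; running = +2040.1628
Stage 3 [38T→29T]: ω = 2040.1628×38/29 = 2673.3168 rpm, dir flips to −; running = −2673.3168

-2673.3168 rpm (opposite to input, |ω| = 2673.3168 rpm)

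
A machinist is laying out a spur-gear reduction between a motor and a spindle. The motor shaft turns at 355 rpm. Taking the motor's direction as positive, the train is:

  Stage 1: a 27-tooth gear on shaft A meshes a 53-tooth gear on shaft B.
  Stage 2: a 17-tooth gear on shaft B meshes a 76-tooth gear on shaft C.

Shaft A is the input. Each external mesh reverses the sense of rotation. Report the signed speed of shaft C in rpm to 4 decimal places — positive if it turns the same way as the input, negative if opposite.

Stage 1 [27T→53T]: ω = 355.0000×27/53 = 180.8491 rpm, dir flips to −; running = −180.8491
Stage 2 [17T→76T]: ω = 180.8491×17/76 = 40.4531 rpm, dir flips to +; running = +40.4531

+40.4531 rpm (same as input, |ω| = 40.4531 rpm)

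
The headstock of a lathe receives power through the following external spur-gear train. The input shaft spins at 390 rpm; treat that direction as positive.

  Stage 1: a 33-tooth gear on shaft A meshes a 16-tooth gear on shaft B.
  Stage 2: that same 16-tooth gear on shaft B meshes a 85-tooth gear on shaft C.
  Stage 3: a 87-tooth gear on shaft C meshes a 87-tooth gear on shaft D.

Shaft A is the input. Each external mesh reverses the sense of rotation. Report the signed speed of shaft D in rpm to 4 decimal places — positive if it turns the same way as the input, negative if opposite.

Stage 1 [33T→16T]: ω = 390.0000×33/16 = 804.3750 rpm, dir flips to −; running = −804.3750
Stage 2 [16T→85T]: ω = 804.3750×16/85 = 151.4118 rpm, dir flips to +; running = +151.4118
Stage 3 [87T→87T]: ω = 151.4118×87/87 = 151.4118 rpm, dir flips to −; running = −151.4118

-151.4118 rpm (opposite to input, |ω| = 151.4118 rpm)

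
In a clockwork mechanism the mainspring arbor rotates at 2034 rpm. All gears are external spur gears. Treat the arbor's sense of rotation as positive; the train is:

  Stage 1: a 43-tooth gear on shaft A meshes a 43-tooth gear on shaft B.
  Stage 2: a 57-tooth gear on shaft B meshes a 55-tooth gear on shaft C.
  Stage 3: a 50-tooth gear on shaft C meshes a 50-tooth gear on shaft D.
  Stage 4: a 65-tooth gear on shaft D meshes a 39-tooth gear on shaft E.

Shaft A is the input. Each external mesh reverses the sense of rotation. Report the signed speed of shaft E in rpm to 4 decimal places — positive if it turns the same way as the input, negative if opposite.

+3513.2727 rpm (same as input, |ω| = 3513.2727 rpm)

Stage 1 [43T→43T]: ω = 2034.0000×43/43 = 2034.0000 rpm, dir flips to −; running = −2034.0000
Stage 2 [57T→55T]: ω = 2034.0000×57/55 = 2107.9636 rpm, dir flips to +; running = +2107.9636
Stage 3 [50T→50T]: ω = 2107.9636×50/50 = 2107.9636 rpm, dir flips to −; running = −2107.9636
Stage 4 [65T→39T]: ω = 2107.9636×65/39 = 3513.2727 rpm, dir flips to +; running = +3513.2727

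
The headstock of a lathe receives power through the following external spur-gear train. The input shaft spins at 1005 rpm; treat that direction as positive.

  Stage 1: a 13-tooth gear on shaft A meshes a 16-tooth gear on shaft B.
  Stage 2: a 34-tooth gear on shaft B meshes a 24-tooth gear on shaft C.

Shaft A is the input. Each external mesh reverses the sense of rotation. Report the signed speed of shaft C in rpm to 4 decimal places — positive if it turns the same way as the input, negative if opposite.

+1156.7969 rpm (same as input, |ω| = 1156.7969 rpm)

Stage 1 [13T→16T]: ω = 1005.0000×13/16 = 816.5625 rpm, dir flips to −; running = −816.5625
Stage 2 [34T→24T]: ω = 816.5625×34/24 = 1156.7969 rpm, dir flips to +; running = +1156.7969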